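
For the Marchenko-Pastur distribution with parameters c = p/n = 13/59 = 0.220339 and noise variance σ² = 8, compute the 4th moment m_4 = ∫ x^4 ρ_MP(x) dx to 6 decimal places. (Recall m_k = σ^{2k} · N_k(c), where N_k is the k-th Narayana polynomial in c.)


E[X⁴] = σ⁸ (1 + 6c + 6c² + c³) (fourth MP moment). With σ² = 8 (so σ⁸ = 4096) and c = 13/59 = 0.220339: E[X⁴] = 4096 · (1 + 6·0.220339 + 6·(0.220339)² + (0.220339)³) = 4096 · 2.624027.

So E[X^4] = 10748.013770.


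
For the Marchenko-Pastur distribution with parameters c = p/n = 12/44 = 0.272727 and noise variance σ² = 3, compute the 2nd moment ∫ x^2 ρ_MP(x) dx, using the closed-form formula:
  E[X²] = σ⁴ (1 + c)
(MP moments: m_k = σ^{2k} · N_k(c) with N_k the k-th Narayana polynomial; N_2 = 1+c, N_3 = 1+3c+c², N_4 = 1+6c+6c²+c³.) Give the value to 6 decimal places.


E[X²] = σ⁴ (1 + c) (second MP moment). With σ² = 3 (so σ⁴ = 9) and c = 12/44 = 0.272727: E[X²] = 9 · (1 + 0.272727) = 9 · 1.272727.

So E[X^2] = 11.454545.


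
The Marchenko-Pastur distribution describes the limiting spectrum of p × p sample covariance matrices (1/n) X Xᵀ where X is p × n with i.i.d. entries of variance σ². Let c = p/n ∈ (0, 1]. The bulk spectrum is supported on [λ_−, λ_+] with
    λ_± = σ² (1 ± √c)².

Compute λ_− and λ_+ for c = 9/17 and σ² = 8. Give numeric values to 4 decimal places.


c = 9/17 = 0.529412; √c = 0.727607.
λ_− = σ² (1 − √c)² = 8 · (1 − 0.727607)² = 8 · (0.272393)² = 0.593584.
λ_+ = σ² (1 + √c)² = 8 · (1 + 0.727607)² = 8 · (1.727607)² = 23.877004.

Rounded to 4 decimal places: λ_− ≈ 0.5936, λ_+ ≈ 23.8770.


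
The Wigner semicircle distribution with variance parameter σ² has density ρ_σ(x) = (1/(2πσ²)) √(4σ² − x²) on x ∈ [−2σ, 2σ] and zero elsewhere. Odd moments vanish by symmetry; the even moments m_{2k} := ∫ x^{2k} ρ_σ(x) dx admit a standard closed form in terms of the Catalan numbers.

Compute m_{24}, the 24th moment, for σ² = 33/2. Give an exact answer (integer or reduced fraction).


By the scaled semicircle moment identity, m_{2k} = σ^{2k} · C_k with k = 12.
C_12 = (1/(k+1)) · C(2k, k) = (1/13) · C(24, 12) = (1/13) · 2704156 = 208012.
σ^{2k} = (σ²)^k = (33/2)^12 = 1667889514952984961/4096.

Therefore m_{24} = σ^{24} · C_12 = (1667889514952984961/4096) · 208012 = 86735258446100076926883/1024.


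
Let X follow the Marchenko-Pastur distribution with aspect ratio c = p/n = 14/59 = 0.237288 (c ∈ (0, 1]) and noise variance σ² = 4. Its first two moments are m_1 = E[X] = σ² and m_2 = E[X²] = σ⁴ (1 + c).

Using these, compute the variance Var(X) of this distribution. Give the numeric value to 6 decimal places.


m_1 = E[X] = σ² = 4, so m_1² = 16.
m_2 = E[X²] = σ⁴ (1 + c) = 16 · (1 + 0.237288) = 16 · 1.237288 = 19.796610.
(Note m_2 − m_1² simplifies to c · σ⁴ = 0.237288 · 16.)

Var(X) = m_2 − m_1² = 19.796610 − 16 = 3.796610.


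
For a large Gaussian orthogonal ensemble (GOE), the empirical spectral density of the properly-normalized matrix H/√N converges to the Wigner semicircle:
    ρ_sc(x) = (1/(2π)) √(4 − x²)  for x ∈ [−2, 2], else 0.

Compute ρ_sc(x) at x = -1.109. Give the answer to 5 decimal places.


ρ_sc(x) = (1/(2π)) √(4 − x²). With x = -1.109:
  4 − x² = 4 − (-1.109)² = 4 − 1.229881 = 2.770119.
  √(4 − x²) = 1.664367.
  1/(2π) = 0.159155.
  ρ_sc(-1.109) = 0.159155 · 1.664367 = 0.264892.

Rounded to 5 decimal places: ρ_sc(-1.109) ≈ 0.26489.


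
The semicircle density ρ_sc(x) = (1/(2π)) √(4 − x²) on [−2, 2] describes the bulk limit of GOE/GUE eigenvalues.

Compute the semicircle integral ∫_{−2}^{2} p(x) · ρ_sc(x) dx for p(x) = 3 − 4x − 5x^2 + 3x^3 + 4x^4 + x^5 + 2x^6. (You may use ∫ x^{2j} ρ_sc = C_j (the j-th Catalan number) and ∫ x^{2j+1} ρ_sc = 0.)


Write p(x) = Σ a_i x^i, split into monomials and integrate each against ρ_sc separately.
Using ∫ x^{2j} ρ_sc = C_j = (1/(j+1)) C(2j, j) (Catalan numbers) and ∫ x^{2j+1} ρ_sc = 0 (odd monomials vanish by symmetry):
  i = 0 (even): a_0 · C_{0} = 3 · 1 = 3
  i = 1 (odd): ∫ x^1 ρ_sc = 0 (vanishes)
  i = 2 (even): a_2 · C_{1} = -5 · 1 = -5
  i = 3 (odd): ∫ x^3 ρ_sc = 0 (vanishes)
  i = 4 (even): a_4 · C_{2} = 4 · 2 = 8
  i = 5 (odd): ∫ x^5 ρ_sc = 0 (vanishes)
  i = 6 (even): a_6 · C_{3} = 2 · 5 = 10

Summing the contributions: ∫_{−2}^{2} p(x) ρ_sc(x) dx = 3 + (-5) + 8 + 10 = 16.


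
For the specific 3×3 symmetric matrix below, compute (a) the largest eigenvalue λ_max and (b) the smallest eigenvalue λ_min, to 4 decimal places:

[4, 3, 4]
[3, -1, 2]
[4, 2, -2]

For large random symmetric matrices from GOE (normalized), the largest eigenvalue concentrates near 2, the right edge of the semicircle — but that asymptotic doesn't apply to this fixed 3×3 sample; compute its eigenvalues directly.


Since M is real symmetric, all three eigenvalues are real; they are the roots of det(λI − M) = λ³ − (tr M) λ² + s λ − det M, where s is the sum of the principal 2×2 minors.
tr M = 4 + (-1) + (-2) = 1.
s = (4·(-1) − 3²) + (4·(-2) − 4²) + ((-1)·(-2) − 2²) = -13 + (-24) + (-2) = -39.
det M (expand along row 1) = 4·(-2) − 3·(-14) + 4·10 = 74.
Characteristic polynomial: λ³ − λ² − 39λ − 74 = 0.
Substitute λ = y + (tr M)/3 = y + 0.333333 to remove the quadratic term: y³ + p·y + q = 0 with p = s − (tr M)²/3 = -39.333333 and q = −2(tr M)³/27 + (tr M)·s/3 − det M = -87.074074.
Three real roots ⇒ use the trigonometric (Viète) form: r = 2√(−p/3) = 7.241854, φ = arccos(3q/(p·r)) = arccos(0.917064) = 0.410143 rad.
y_k = r·cos(φ/3 − 2πk/3) for k = 0, 1, 2 gives y = 7.174281, -2.732388, -4.441893.
λ_k = y_k + 0.333333 gives λ = 7.5076, -2.3991, -4.1086 (check: the sum is 1.0000 = tr M).

Hence λ_max = 7.5076 and λ_min = -4.1086.


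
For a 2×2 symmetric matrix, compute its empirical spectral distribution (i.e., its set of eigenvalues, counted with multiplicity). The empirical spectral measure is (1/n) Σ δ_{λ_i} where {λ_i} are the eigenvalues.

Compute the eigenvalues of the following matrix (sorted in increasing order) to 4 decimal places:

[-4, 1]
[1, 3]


Since M is real symmetric, both eigenvalues are real; they are the roots of det(λI − M) = λ² − (tr M) λ + det M.
tr M = -4 + 3 = -1.
det M = (-4)·3 − 1² = -12 − 1 = -13.
Characteristic polynomial: λ² + λ − 13 = 0.
Discriminant Δ = (tr M)² − 4·det M = 1 − (-52) = 53; √Δ = 7.280110.
λ = (tr M ± √Δ)/2 = (-1 ± 7.280110)/2, giving (tr M − √Δ)/2 = -4.1401 and (tr M + √Δ)/2 = 3.1401.

Eigenvalues sorted in increasing order: [-4.1401, 3.1401].


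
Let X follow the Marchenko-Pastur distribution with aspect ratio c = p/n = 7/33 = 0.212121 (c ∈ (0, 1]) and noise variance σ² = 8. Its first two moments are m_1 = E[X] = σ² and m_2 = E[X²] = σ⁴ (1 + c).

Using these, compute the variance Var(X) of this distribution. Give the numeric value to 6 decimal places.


m_1 = E[X] = σ² = 8, so m_1² = 64.
m_2 = E[X²] = σ⁴ (1 + c) = 64 · (1 + 0.212121) = 64 · 1.212121 = 77.575758.
(Note m_2 − m_1² simplifies to c · σ⁴ = 0.212121 · 64.)

Var(X) = m_2 − m_1² = 77.575758 − 64 = 13.575758.


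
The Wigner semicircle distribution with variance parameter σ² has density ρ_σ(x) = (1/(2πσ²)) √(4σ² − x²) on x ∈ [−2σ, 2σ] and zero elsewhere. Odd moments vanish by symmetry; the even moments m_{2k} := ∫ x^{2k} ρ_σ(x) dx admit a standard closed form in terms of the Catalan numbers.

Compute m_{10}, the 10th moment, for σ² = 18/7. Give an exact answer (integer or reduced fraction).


By the scaled semicircle moment identity, m_{2k} = σ^{2k} · C_k with k = 5.
C_5 = (1/(k+1)) · C(2k, k) = (1/6) · C(10, 5) = (1/6) · 252 = 42.
σ^{2k} = (σ²)^k = (18/7)^5 = 1889568/16807.

Therefore m_{10} = σ^{10} · C_5 = (1889568/16807) · 42 = 11337408/2401.


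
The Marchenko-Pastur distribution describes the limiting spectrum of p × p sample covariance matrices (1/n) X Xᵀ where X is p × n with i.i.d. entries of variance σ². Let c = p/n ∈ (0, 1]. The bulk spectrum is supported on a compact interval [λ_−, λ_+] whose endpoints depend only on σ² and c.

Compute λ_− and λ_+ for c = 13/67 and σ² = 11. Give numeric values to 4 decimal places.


c = 13/67 = 0.194030; √c = 0.440488.
λ_− = σ² (1 − √c)² = 11 · (1 − 0.440488)² = 11 · (0.559512)² = 3.443588.
λ_+ = σ² (1 + √c)² = 11 · (1 + 0.440488)² = 11 · (1.440488)² = 22.825069.

Rounded to 4 decimal places: λ_− ≈ 3.4436, λ_+ ≈ 22.8251.


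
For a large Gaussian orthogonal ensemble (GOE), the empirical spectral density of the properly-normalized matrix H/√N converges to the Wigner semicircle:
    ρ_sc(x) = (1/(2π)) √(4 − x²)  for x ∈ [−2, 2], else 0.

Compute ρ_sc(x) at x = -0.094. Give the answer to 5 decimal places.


ρ_sc(x) = (1/(2π)) √(4 − x²). With x = -0.094:
  4 − x² = 4 − (-0.094)² = 4 − 0.008836 = 3.991164.
  √(4 − x²) = 1.997790.
  1/(2π) = 0.159155.
  ρ_sc(-0.094) = 0.159155 · 1.997790 = 0.317958.

Rounded to 5 decimal places: ρ_sc(-0.094) ≈ 0.31796.


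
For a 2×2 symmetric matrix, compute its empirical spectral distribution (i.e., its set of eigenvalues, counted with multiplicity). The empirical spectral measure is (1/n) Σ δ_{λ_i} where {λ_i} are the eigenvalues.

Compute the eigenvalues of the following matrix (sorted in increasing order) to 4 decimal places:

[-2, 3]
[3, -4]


Since M is real symmetric, both eigenvalues are real; they are the roots of det(λI − M) = λ² − (tr M) λ + det M.
tr M = -2 + (-4) = -6.
det M = (-2)·(-4) − 3² = 8 − 9 = -1.
Characteristic polynomial: λ² + 6λ − 1 = 0.
Discriminant Δ = (tr M)² − 4·det M = 36 − (-4) = 40; √Δ = 6.324555.
λ = (tr M ± √Δ)/2 = (-6 ± 6.324555)/2, giving (tr M − √Δ)/2 = -6.1623 and (tr M + √Δ)/2 = 0.1623.

Eigenvalues sorted in increasing order: [-6.1623, 0.1623].


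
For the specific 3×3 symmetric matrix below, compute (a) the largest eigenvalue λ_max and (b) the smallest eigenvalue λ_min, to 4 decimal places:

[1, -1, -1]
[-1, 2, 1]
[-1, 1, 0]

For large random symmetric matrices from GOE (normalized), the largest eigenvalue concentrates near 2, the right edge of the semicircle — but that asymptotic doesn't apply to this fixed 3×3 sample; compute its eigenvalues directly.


Since M is real symmetric, all three eigenvalues are real; they are the roots of det(λI − M) = λ³ − (tr M) λ² + s λ − det M, where s is the sum of the principal 2×2 minors.
tr M = 1 + 2 + 0 = 3.
s = (1·2 − (-1)²) + (1·0 − (-1)²) + (2·0 − 1²) = 1 + (-1) + (-1) = -1.
det M (expand along row 1) = 1·(-1) − (-1)·1 + (-1)·1 = -1.
Characteristic polynomial: λ³ − 3λ² − λ + 1 = 0.
Substitute λ = y + (tr M)/3 = y + 1.000000 to remove the quadratic term: y³ + p·y + q = 0 with p = s − (tr M)²/3 = -4.000000 and q = −2(tr M)³/27 + (tr M)·s/3 − det M = -2.000000.
Three real roots ⇒ use the trigonometric (Viète) form: r = 2√(−p/3) = 2.309401, φ = arccos(3q/(p·r)) = arccos(0.649519) = 0.863845 rad.
y_k = r·cos(φ/3 − 2πk/3) for k = 0, 1, 2 gives y = 2.214320, -0.539189, -1.675131.
λ_k = y_k + 1.000000 gives λ = 3.2143, 0.4608, -0.6751 (check: the sum is 3.0000 = tr M).

Hence λ_max = 3.2143 and λ_min = -0.6751.


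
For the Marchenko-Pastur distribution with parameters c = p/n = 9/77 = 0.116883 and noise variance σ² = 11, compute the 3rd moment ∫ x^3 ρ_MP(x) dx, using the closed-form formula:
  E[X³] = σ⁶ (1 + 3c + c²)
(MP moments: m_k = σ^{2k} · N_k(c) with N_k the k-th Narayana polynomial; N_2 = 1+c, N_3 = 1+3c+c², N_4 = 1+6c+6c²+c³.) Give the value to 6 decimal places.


E[X³] = σ⁶ (1 + 3c + c²) (third MP moment). With σ² = 11 (so σ⁶ = 1331) and c = 9/77 = 0.116883: E[X³] = 1331 · (1 + 3·0.116883 + (0.116883)²) = 1331 · 1.364311.

So E[X^3] = 1815.897959.


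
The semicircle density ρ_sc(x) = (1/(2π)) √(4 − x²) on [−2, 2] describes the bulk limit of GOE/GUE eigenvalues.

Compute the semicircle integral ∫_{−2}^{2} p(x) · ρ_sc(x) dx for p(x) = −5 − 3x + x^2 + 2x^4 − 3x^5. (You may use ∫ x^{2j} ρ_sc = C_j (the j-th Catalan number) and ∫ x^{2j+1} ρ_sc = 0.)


Write p(x) = Σ a_i x^i, split into monomials and integrate each against ρ_sc separately.
Using ∫ x^{2j} ρ_sc = C_j = (1/(j+1)) C(2j, j) (Catalan numbers) and ∫ x^{2j+1} ρ_sc = 0 (odd monomials vanish by symmetry):
  i = 0 (even): a_0 · C_{0} = -5 · 1 = -5
  i = 1 (odd): ∫ x^1 ρ_sc = 0 (vanishes)
  i = 2 (even): a_2 · C_{1} = 1 · 1 = 1
  i = 4 (even): a_4 · C_{2} = 2 · 2 = 4
  i = 5 (odd): ∫ x^5 ρ_sc = 0 (vanishes)

Summing the contributions: ∫_{−2}^{2} p(x) ρ_sc(x) dx = (-5) + 1 + 4 = 0.


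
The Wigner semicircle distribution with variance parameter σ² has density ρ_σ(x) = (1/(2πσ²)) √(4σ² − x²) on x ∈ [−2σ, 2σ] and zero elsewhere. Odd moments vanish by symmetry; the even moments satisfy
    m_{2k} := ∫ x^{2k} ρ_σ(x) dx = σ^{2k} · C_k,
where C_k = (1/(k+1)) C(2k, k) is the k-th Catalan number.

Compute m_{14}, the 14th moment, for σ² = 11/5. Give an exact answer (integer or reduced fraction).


By the scaled semicircle moment identity, m_{2k} = σ^{2k} · C_k with k = 7.
C_7 = (1/(k+1)) · C(2k, k) = (1/8) · C(14, 7) = (1/8) · 3432 = 429.
σ^{2k} = (σ²)^k = (11/5)^7 = 19487171/78125.

Therefore m_{14} = σ^{14} · C_7 = (19487171/78125) · 429 = 8359996359/78125.


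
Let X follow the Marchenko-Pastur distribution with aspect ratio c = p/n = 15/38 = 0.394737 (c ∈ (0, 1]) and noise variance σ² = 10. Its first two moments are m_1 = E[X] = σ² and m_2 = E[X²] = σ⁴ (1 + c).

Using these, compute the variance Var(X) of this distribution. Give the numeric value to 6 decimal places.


m_1 = E[X] = σ² = 10, so m_1² = 100.
m_2 = E[X²] = σ⁴ (1 + c) = 100 · (1 + 0.394737) = 100 · 1.394737 = 139.473684.
(Note m_2 − m_1² simplifies to c · σ⁴ = 0.394737 · 100.)

Var(X) = m_2 − m_1² = 139.473684 − 100 = 39.473684.


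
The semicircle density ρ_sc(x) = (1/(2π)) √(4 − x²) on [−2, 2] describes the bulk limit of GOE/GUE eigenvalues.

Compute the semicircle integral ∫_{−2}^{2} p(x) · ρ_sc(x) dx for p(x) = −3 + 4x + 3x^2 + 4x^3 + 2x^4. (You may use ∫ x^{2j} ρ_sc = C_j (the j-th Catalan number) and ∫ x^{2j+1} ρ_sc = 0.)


Write p(x) = Σ a_i x^i, split into monomials and integrate each against ρ_sc separately.
Using ∫ x^{2j} ρ_sc = C_j = (1/(j+1)) C(2j, j) (Catalan numbers) and ∫ x^{2j+1} ρ_sc = 0 (odd monomials vanish by symmetry):
  i = 0 (even): a_0 · C_{0} = -3 · 1 = -3
  i = 1 (odd): ∫ x^1 ρ_sc = 0 (vanishes)
  i = 2 (even): a_2 · C_{1} = 3 · 1 = 3
  i = 3 (odd): ∫ x^3 ρ_sc = 0 (vanishes)
  i = 4 (even): a_4 · C_{2} = 2 · 2 = 4

Summing the contributions: ∫_{−2}^{2} p(x) ρ_sc(x) dx = (-3) + 3 + 4 = 4.


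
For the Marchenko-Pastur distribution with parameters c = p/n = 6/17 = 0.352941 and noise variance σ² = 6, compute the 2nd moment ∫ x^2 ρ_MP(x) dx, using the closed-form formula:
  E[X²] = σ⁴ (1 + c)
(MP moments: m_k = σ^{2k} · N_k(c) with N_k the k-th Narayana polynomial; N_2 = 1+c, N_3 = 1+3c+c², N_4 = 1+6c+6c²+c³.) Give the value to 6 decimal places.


E[X²] = σ⁴ (1 + c) (second MP moment). With σ² = 6 (so σ⁴ = 36) and c = 6/17 = 0.352941: E[X²] = 36 · (1 + 0.352941) = 36 · 1.352941.

So E[X^2] = 48.705882.


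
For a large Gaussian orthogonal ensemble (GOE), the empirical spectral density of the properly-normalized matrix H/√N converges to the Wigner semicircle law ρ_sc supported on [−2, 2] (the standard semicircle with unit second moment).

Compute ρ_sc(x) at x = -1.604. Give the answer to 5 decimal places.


ρ_sc(x) = (1/(2π)) √(4 − x²). With x = -1.604:
  4 − x² = 4 − (-1.604)² = 4 − 2.572816 = 1.427184.
  √(4 − x²) = 1.194648.
  1/(2π) = 0.159155.
  ρ_sc(-1.604) = 0.159155 · 1.194648 = 0.190134.

Rounded to 5 decimal places: ρ_sc(-1.604) ≈ 0.19013.


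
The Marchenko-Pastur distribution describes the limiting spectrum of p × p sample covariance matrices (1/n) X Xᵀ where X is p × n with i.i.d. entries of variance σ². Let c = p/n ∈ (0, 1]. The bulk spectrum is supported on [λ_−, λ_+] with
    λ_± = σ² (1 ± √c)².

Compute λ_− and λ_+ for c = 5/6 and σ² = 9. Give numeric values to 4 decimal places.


c = 5/6 = 0.833333; √c = 0.912871.
λ_− = σ² (1 − √c)² = 9 · (1 − 0.912871)² = 9 · (0.087129)² = 0.068323.
λ_+ = σ² (1 + √c)² = 9 · (1 + 0.912871)² = 9 · (1.912871)² = 32.931677.

Rounded to 4 decimal places: λ_− ≈ 0.0683, λ_+ ≈ 32.9317.


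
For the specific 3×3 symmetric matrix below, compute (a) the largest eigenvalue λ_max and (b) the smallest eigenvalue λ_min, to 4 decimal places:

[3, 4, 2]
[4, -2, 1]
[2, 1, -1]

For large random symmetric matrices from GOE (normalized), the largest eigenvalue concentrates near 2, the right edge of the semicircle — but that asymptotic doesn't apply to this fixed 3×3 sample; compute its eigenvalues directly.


Since M is real symmetric, all three eigenvalues are real; they are the roots of det(λI − M) = λ³ − (tr M) λ² + s λ − det M, where s is the sum of the principal 2×2 minors.
tr M = 3 + (-2) + (-1) = 0.
s = (3·(-2) − 4²) + (3·(-1) − 2²) + ((-2)·(-1) − 1²) = -22 + (-7) + 1 = -28.
det M (expand along row 1) = 3·1 − 4·(-6) + 2·8 = 43.
Characteristic polynomial: λ³ − 28λ − 43 = 0.
Substitute λ = y + (tr M)/3 = y + 0.000000 to remove the quadratic term: y³ + p·y + q = 0 with p = s − (tr M)²/3 = -28.000000 and q = −2(tr M)³/27 + (tr M)·s/3 − det M = -43.000000.
Three real roots ⇒ use the trigonometric (Viète) form: r = 2√(−p/3) = 6.110101, φ = arccos(3q/(p·r)) = arccos(0.754021) = 0.716634 rad.
y_k = r·cos(φ/3 − 2πk/3) for k = 0, 1, 2 gives y = 5.936599, -1.716262, -4.220336.
λ_k = y_k + 0.000000 gives λ = 5.9366, -1.7163, -4.2203 (check: the sum is 0.0000 = tr M).

Hence λ_max = 5.9366 and λ_min = -4.2203.


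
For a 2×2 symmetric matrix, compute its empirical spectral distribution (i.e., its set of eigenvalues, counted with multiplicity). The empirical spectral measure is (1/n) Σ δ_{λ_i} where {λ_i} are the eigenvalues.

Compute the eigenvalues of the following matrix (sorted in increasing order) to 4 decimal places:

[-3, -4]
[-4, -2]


Since M is real symmetric, both eigenvalues are real; they are the roots of det(λI − M) = λ² − (tr M) λ + det M.
tr M = -3 + (-2) = -5.
det M = (-3)·(-2) − (-4)² = 6 − 16 = -10.
Characteristic polynomial: λ² + 5λ − 10 = 0.
Discriminant Δ = (tr M)² − 4·det M = 25 − (-40) = 65; √Δ = 8.062258.
λ = (tr M ± √Δ)/2 = (-5 ± 8.062258)/2, giving (tr M − √Δ)/2 = -6.5311 and (tr M + √Δ)/2 = 1.5311.

Eigenvalues sorted in increasing order: [-6.5311, 1.5311].


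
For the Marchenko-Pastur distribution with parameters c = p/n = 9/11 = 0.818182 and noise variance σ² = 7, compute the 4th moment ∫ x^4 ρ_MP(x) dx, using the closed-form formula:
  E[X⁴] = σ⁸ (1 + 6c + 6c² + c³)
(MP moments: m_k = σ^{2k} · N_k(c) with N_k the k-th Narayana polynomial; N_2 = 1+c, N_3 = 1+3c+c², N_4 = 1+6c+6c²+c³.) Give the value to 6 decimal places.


E[X⁴] = σ⁸ (1 + 6c + 6c² + c³) (fourth MP moment). With σ² = 7 (so σ⁸ = 2401) and c = 9/11 = 0.818182: E[X⁴] = 2401 · (1 + 6·0.818182 + 6·(0.818182)² + (0.818182)³) = 2401 · 10.473328.

So E[X^4] = 25146.461307.


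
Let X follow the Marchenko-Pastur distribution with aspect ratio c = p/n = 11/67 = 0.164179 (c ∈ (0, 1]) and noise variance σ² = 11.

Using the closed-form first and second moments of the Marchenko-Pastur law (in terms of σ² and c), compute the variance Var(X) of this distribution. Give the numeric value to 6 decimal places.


Recall the MP moments m_1 = E[X] = σ² and m_2 = E[X²] = σ⁴ (1 + c).
m_1 = E[X] = σ² = 11, so m_1² = 121.
m_2 = E[X²] = σ⁴ (1 + c) = 121 · (1 + 0.164179) = 121 · 1.164179 = 140.865672.
(Note m_2 − m_1² simplifies to c · σ⁴ = 0.164179 · 121.)

Var(X) = m_2 − m_1² = 140.865672 − 121 = 19.865672.


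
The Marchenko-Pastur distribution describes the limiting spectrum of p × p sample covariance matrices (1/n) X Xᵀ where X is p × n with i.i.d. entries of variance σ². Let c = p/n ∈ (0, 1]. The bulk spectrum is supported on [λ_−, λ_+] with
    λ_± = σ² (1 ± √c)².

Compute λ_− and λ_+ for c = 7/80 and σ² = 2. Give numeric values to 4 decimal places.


c = 7/80 = 0.087500; √c = 0.295804.
λ_− = σ² (1 − √c)² = 2 · (1 − 0.295804)² = 2 · (0.704196)² = 0.991784.
λ_+ = σ² (1 + √c)² = 2 · (1 + 0.295804)² = 2 · (1.295804)² = 3.358216.

Rounded to 4 decimal places: λ_− ≈ 0.9918, λ_+ ≈ 3.3582.


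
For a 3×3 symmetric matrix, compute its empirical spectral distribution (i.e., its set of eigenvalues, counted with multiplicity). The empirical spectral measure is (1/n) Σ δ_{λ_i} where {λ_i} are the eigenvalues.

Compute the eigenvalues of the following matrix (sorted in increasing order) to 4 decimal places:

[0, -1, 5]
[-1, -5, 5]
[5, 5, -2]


Since M is real symmetric, all three eigenvalues are real; they are the roots of det(λI − M) = λ³ − (tr M) λ² + s λ − det M, where s is the sum of the principal 2×2 minors.
tr M = 0 + (-5) + (-2) = -7.
s = (0·(-5) − (-1)²) + (0·(-2) − 5²) + ((-5)·(-2) − 5²) = -1 + (-25) + (-15) = -41.
det M (expand along row 1) = 0·(-15) − (-1)·(-23) + 5·20 = 77.
Characteristic polynomial: λ³ + 7λ² − 41λ − 77 = 0.
Substitute λ = y + (tr M)/3 = y − 2.333333 to remove the quadratic term: y³ + p·y + q = 0 with p = s − (tr M)²/3 = -57.333333 and q = −2(tr M)³/27 + (tr M)·s/3 − det M = 44.074074.
Three real roots ⇒ use the trigonometric (Viète) form: r = 2√(−p/3) = 8.743251, φ = arccos(3q/(p·r)) = arccos(-0.263769) = 1.837724 rad.
y_k = r·cos(φ/3 − 2πk/3) for k = 0, 1, 2 gives y = 7.153469, 0.776913, -7.930382.
λ_k = y_k − 2.333333 gives λ = 4.8201, -1.5564, -10.2637 (check: the sum is -7.0000 = tr M).

Eigenvalues sorted in increasing order: [-10.2637, -1.5564, 4.8201].


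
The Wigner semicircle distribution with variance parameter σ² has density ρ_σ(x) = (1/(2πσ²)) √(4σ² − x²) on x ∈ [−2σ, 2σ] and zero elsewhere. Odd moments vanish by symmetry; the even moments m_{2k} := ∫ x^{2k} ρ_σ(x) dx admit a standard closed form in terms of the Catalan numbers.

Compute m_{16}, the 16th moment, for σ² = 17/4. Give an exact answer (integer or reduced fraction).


By the scaled semicircle moment identity, m_{2k} = σ^{2k} · C_k with k = 8.
C_8 = (1/(k+1)) · C(2k, k) = (1/9) · C(16, 8) = (1/9) · 12870 = 1430.
σ^{2k} = (σ²)^k = (17/4)^8 = 6975757441/65536.

Therefore m_{16} = σ^{16} · C_8 = (6975757441/65536) · 1430 = 4987666570315/32768.


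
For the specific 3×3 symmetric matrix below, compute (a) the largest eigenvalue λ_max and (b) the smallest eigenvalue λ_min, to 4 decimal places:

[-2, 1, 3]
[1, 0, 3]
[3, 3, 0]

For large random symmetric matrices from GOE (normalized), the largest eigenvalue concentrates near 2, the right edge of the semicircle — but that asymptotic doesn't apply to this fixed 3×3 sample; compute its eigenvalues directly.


Since M is real symmetric, all three eigenvalues are real; they are the roots of det(λI − M) = λ³ − (tr M) λ² + s λ − det M, where s is the sum of the principal 2×2 minors.
tr M = -2 + 0 + 0 = -2.
s = ((-2)·0 − 1²) + ((-2)·0 − 3²) + (0·0 − 3²) = -1 + (-9) + (-9) = -19.
det M (expand along row 1) = (-2)·(-9) − 1·(-9) + 3·3 = 36.
Characteristic polynomial: λ³ + 2λ² − 19λ − 36 = 0.
Substitute λ = y + (tr M)/3 = y − 0.666667 to remove the quadratic term: y³ + p·y + q = 0 with p = s − (tr M)²/3 = -20.333333 and q = −2(tr M)³/27 + (tr M)·s/3 − det M = -22.740741.
Three real roots ⇒ use the trigonometric (Viète) form: r = 2√(−p/3) = 5.206833, φ = arccos(3q/(p·r)) = arccos(0.644382) = 0.870581 rad.
y_k = r·cos(φ/3 − 2πk/3) for k = 0, 1, 2 gives y = 4.989127, -1.204297, -3.784831.
λ_k = y_k − 0.666667 gives λ = 4.3225, -1.8710, -4.4515 (check: the sum is -2.0000 = tr M).

Hence λ_max = 4.3225 and λ_min = -4.4515.


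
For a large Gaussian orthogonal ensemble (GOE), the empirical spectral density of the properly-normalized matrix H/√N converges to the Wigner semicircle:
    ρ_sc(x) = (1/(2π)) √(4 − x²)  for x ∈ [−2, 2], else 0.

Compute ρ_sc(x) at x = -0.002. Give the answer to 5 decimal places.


ρ_sc(x) = (1/(2π)) √(4 − x²). With x = -0.002:
  4 − x² = 4 − (-0.002)² = 4 − 0.000004 = 3.999996.
  √(4 − x²) = 1.999999.
  1/(2π) = 0.159155.
  ρ_sc(-0.002) = 0.159155 · 1.999999 = 0.318310.

Rounded to 5 decimal places: ρ_sc(-0.002) ≈ 0.31831.


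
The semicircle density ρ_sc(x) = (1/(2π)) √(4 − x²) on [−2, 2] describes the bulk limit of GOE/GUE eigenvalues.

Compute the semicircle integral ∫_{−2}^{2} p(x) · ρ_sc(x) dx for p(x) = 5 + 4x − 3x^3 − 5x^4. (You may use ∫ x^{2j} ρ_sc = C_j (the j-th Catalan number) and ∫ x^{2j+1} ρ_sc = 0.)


Write p(x) = Σ a_i x^i, split into monomials and integrate each against ρ_sc separately.
Using ∫ x^{2j} ρ_sc = C_j = (1/(j+1)) C(2j, j) (Catalan numbers) and ∫ x^{2j+1} ρ_sc = 0 (odd monomials vanish by symmetry):
  i = 0 (even): a_0 · C_{0} = 5 · 1 = 5
  i = 1 (odd): ∫ x^1 ρ_sc = 0 (vanishes)
  i = 3 (odd): ∫ x^3 ρ_sc = 0 (vanishes)
  i = 4 (even): a_4 · C_{2} = -5 · 2 = -10

Summing the contributions: ∫_{−2}^{2} p(x) ρ_sc(x) dx = 5 + (-10) = -5.


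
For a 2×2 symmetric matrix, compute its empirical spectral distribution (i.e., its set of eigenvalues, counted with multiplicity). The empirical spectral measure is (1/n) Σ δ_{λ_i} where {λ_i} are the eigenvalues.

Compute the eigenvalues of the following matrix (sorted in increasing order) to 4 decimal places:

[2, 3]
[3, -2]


Since M is real symmetric, both eigenvalues are real; they are the roots of det(λI − M) = λ² − (tr M) λ + det M.
tr M = 2 + (-2) = 0.
det M = 2·(-2) − 3² = -4 − 9 = -13.
Characteristic polynomial: λ² − 13 = 0.
Discriminant Δ = (tr M)² − 4·det M = 0 − (-52) = 52; √Δ = 7.211103.
λ = (tr M ± √Δ)/2 = (0 ± 7.211103)/2, giving (tr M − √Δ)/2 = -3.6056 and (tr M + √Δ)/2 = 3.6056.

Eigenvalues sorted in increasing order: [-3.6056, 3.6056].


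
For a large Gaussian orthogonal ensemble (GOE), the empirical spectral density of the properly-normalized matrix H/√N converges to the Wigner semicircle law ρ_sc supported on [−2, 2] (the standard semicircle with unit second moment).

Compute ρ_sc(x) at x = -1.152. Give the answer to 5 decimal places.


ρ_sc(x) = (1/(2π)) √(4 − x²). With x = -1.152:
  4 − x² = 4 − (-1.152)² = 4 − 1.327104 = 2.672896.
  √(4 − x²) = 1.634899.
  1/(2π) = 0.159155.
  ρ_sc(-1.152) = 0.159155 · 1.634899 = 0.260202.

Rounded to 5 decimal places: ρ_sc(-1.152) ≈ 0.26020.


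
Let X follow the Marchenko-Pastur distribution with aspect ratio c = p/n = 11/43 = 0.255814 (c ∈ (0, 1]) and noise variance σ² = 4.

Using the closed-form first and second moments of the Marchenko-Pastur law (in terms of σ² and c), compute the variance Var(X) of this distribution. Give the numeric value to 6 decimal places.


Recall the MP moments m_1 = E[X] = σ² and m_2 = E[X²] = σ⁴ (1 + c).
m_1 = E[X] = σ² = 4, so m_1² = 16.
m_2 = E[X²] = σ⁴ (1 + c) = 16 · (1 + 0.255814) = 16 · 1.255814 = 20.093023.
(Note m_2 − m_1² simplifies to c · σ⁴ = 0.255814 · 16.)

Var(X) = m_2 − m_1² = 20.093023 − 16 = 4.093023.


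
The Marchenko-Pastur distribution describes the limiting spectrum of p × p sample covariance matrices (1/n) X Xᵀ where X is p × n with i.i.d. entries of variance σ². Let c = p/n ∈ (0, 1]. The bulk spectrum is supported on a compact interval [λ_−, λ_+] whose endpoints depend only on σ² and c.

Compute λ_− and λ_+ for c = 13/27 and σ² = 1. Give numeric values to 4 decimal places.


c = 13/27 = 0.481481; √c = 0.693889.
λ_− = σ² (1 − √c)² = 1 · (1 − 0.693889)² = 1 · (0.306111)² = 0.093704.
λ_+ = σ² (1 + √c)² = 1 · (1 + 0.693889)² = 1 · (1.693889)² = 2.869259.

Rounded to 4 decimal places: λ_− ≈ 0.0937, λ_+ ≈ 2.8693.


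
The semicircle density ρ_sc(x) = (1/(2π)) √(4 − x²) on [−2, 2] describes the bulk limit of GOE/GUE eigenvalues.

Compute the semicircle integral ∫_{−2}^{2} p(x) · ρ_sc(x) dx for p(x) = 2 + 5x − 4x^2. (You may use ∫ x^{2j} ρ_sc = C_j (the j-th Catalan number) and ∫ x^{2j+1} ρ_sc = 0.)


Write p(x) = Σ a_i x^i, split into monomials and integrate each against ρ_sc separately.
Using ∫ x^{2j} ρ_sc = C_j = (1/(j+1)) C(2j, j) (Catalan numbers) and ∫ x^{2j+1} ρ_sc = 0 (odd monomials vanish by symmetry):
  i = 0 (even): a_0 · C_{0} = 2 · 1 = 2
  i = 1 (odd): ∫ x^1 ρ_sc = 0 (vanishes)
  i = 2 (even): a_2 · C_{1} = -4 · 1 = -4

Summing the contributions: ∫_{−2}^{2} p(x) ρ_sc(x) dx = 2 + (-4) = -2.


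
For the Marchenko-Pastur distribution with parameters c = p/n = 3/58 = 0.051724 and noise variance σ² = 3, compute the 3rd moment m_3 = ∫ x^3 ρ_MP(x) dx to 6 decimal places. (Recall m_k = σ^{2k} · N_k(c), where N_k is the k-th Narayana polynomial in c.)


E[X³] = σ⁶ (1 + 3c + c²) (third MP moment). With σ² = 3 (so σ⁶ = 27) and c = 3/58 = 0.051724: E[X³] = 27 · (1 + 3·0.051724 + (0.051724)²) = 27 · 1.157848.

So E[X^3] = 31.261891.


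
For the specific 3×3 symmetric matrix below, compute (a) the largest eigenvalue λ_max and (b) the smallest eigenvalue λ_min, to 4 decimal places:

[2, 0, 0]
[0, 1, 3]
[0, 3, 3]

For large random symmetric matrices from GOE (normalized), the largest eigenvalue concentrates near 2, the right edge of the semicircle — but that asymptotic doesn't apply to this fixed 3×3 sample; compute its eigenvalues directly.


Since M is real symmetric, all three eigenvalues are real; they are the roots of det(λI − M) = λ³ − (tr M) λ² + s λ − det M, where s is the sum of the principal 2×2 minors.
tr M = 2 + 1 + 3 = 6.
s = (2·1 − 0²) + (2·3 − 0²) + (1·3 − 3²) = 2 + 6 + (-6) = 2.
det M (expand along row 1) = 2·(-6) − 0·0 + 0·0 = -12.
Characteristic polynomial: λ³ − 6λ² + 2λ + 12 = 0.
Substitute λ = y + (tr M)/3 = y + 2.000000 to remove the quadratic term: y³ + p·y + q = 0 with p = s − (tr M)²/3 = -10.000000 and q = −2(tr M)³/27 + (tr M)·s/3 − det M = 0.000000.
Three real roots ⇒ use the trigonometric (Viète) form: r = 2√(−p/3) = 3.651484, φ = arccos(3q/(p·r)) = arccos(0.000000) = 1.570796 rad.
y_k = r·cos(φ/3 − 2πk/3) for k = 0, 1, 2 gives y = 3.162278, 0.000000, -3.162278.
λ_k = y_k + 2.000000 gives λ = 5.1623, 2.0000, -1.1623 (check: the sum is 6.0000 = tr M).

Hence λ_max = 5.1623 and λ_min = -1.1623.


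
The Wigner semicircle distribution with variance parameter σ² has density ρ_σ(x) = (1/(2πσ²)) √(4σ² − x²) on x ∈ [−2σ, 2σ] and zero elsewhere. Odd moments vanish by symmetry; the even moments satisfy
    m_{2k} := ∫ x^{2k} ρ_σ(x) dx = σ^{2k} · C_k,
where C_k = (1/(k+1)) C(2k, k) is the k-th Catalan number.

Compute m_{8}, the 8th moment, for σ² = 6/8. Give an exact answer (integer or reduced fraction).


By the scaled semicircle moment identity, m_{2k} = σ^{2k} · C_k with k = 4.
C_4 = (1/(k+1)) · C(2k, k) = (1/5) · C(8, 4) = (1/5) · 70 = 14.
σ^{2k} = (σ²)^k = (6/8)^4 = 81/256.

Therefore m_{8} = σ^{8} · C_4 = (81/256) · 14 = 567/128.


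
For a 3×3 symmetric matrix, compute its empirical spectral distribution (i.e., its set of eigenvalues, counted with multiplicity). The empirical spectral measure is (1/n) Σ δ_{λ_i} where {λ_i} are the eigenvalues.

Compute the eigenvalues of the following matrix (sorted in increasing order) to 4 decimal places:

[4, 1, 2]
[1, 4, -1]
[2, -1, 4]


Since M is real symmetric, all three eigenvalues are real; they are the roots of det(λI − M) = λ³ − (tr M) λ² + s λ − det M, where s is the sum of the principal 2×2 minors.
tr M = 4 + 4 + 4 = 12.
s = (4·4 − 1²) + (4·4 − 2²) + (4·4 − (-1)²) = 15 + 12 + 15 = 42.
det M (expand along row 1) = 4·15 − 1·6 + 2·(-9) = 36.
Characteristic polynomial: λ³ − 12λ² + 42λ − 36 = 0.
Substitute λ = y + (tr M)/3 = y + 4.000000 to remove the quadratic term: y³ + p·y + q = 0 with p = s − (tr M)²/3 = -6.000000 and q = −2(tr M)³/27 + (tr M)·s/3 − det M = 4.000000.
Three real roots ⇒ use the trigonometric (Viète) form: r = 2√(−p/3) = 2.828427, φ = arccos(3q/(p·r)) = arccos(-0.707107) = 2.356194 rad.
y_k = r·cos(φ/3 − 2πk/3) for k = 0, 1, 2 gives y = 2.000000, 0.732051, -2.732051.
λ_k = y_k + 4.000000 gives λ = 6.0000, 4.7321, 1.2679 (check: the sum is 12.0000 = tr M).

Eigenvalues sorted in increasing order: [1.2679, 4.7321, 6.0000].


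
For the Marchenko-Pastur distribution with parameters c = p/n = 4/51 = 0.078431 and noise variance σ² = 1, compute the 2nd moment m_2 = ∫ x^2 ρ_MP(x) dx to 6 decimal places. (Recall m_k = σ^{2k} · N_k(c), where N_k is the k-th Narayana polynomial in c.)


E[X²] = σ⁴ (1 + c) (second MP moment). With σ² = 1 (so σ⁴ = 1) and c = 4/51 = 0.078431: E[X²] = 1 · (1 + 0.078431) = 1 · 1.078431.

So E[X^2] = 1.078431.


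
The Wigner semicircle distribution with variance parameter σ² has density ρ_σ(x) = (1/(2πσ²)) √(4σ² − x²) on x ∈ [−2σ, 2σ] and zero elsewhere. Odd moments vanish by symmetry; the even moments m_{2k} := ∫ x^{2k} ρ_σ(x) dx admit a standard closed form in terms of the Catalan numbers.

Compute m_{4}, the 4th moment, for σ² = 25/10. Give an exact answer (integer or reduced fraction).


By the scaled semicircle moment identity, m_{2k} = σ^{2k} · C_k with k = 2.
C_2 = (1/(k+1)) · C(2k, k) = (1/3) · C(4, 2) = (1/3) · 6 = 2.
σ^{2k} = (σ²)^k = (25/10)^2 = 25/4.

Therefore m_{4} = σ^{4} · C_2 = (25/4) · 2 = 25/2.


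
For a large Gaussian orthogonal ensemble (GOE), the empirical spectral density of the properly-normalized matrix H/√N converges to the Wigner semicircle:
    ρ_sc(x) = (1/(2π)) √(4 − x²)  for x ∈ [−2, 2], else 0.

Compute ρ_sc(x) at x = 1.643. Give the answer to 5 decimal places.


ρ_sc(x) = (1/(2π)) √(4 − x²). With x = 1.643:
  4 − x² = 4 − (1.643)² = 4 − 2.699449 = 1.300551.
  √(4 − x²) = 1.140417.
  1/(2π) = 0.159155.
  ρ_sc(1.643) = 0.159155 · 1.140417 = 0.181503.

Rounded to 5 decimal places: ρ_sc(1.643) ≈ 0.18150.


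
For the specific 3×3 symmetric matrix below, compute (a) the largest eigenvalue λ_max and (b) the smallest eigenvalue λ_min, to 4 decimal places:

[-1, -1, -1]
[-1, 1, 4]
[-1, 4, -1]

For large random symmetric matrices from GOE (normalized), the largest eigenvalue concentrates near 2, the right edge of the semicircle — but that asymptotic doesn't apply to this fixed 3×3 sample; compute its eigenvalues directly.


Since M is real symmetric, all three eigenvalues are real; they are the roots of det(λI − M) = λ³ − (tr M) λ² + s λ − det M, where s is the sum of the principal 2×2 minors.
tr M = -1 + 1 + (-1) = -1.
s = ((-1)·1 − (-1)²) + ((-1)·(-1) − (-1)²) + (1·(-1) − 4²) = -2 + 0 + (-17) = -19.
det M (expand along row 1) = (-1)·(-17) − (-1)·5 + (-1)·(-3) = 25.
Characteristic polynomial: λ³ + λ² − 19λ − 25 = 0.
Substitute λ = y + (tr M)/3 = y − 0.333333 to remove the quadratic term: y³ + p·y + q = 0 with p = s − (tr M)²/3 = -19.333333 and q = −2(tr M)³/27 + (tr M)·s/3 − det M = -18.592593.
Three real roots ⇒ use the trigonometric (Viète) form: r = 2√(−p/3) = 5.077182, φ = arccos(3q/(p·r)) = arccos(0.568240) = 0.966431 rad.
y_k = r·cos(φ/3 − 2πk/3) for k = 0, 1, 2 gives y = 4.816006, -1.015920, -3.800086.
λ_k = y_k − 0.333333 gives λ = 4.4827, -1.3493, -4.1334 (check: the sum is -1.0000 = tr M).

Hence λ_max = 4.4827 and λ_min = -4.1334.


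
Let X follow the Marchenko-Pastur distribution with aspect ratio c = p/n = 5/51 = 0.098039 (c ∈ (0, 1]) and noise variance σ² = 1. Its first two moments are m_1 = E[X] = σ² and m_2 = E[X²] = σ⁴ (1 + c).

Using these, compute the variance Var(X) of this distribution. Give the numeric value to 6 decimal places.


m_1 = E[X] = σ² = 1, so m_1² = 1.
m_2 = E[X²] = σ⁴ (1 + c) = 1 · (1 + 0.098039) = 1 · 1.098039 = 1.098039.
(Note m_2 − m_1² simplifies to c · σ⁴ = 0.098039 · 1.)

Var(X) = m_2 − m_1² = 1.098039 − 1 = 0.098039.


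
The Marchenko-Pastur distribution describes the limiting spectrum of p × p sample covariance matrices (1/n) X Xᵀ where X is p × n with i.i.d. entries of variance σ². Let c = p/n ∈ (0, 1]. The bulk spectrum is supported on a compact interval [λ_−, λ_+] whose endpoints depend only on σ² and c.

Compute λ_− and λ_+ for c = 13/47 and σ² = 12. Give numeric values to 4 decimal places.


c = 13/47 = 0.276596; √c = 0.525924.
λ_− = σ² (1 − √c)² = 12 · (1 − 0.525924)² = 12 · (0.474076)² = 2.696980.
λ_+ = σ² (1 + √c)² = 12 · (1 + 0.525924)² = 12 · (1.525924)² = 27.941318.

Rounded to 4 decimal places: λ_− ≈ 2.6970, λ_+ ≈ 27.9413.


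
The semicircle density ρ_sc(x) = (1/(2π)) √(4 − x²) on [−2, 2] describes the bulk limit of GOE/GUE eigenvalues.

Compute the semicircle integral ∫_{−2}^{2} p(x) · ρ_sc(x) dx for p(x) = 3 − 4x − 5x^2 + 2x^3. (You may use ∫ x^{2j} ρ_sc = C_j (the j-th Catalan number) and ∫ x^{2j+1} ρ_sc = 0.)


Write p(x) = Σ a_i x^i, split into monomials and integrate each against ρ_sc separately.
Using ∫ x^{2j} ρ_sc = C_j = (1/(j+1)) C(2j, j) (Catalan numbers) and ∫ x^{2j+1} ρ_sc = 0 (odd monomials vanish by symmetry):
  i = 0 (even): a_0 · C_{0} = 3 · 1 = 3
  i = 1 (odd): ∫ x^1 ρ_sc = 0 (vanishes)
  i = 2 (even): a_2 · C_{1} = -5 · 1 = -5
  i = 3 (odd): ∫ x^3 ρ_sc = 0 (vanishes)

Summing the contributions: ∫_{−2}^{2} p(x) ρ_sc(x) dx = 3 + (-5) = -2.


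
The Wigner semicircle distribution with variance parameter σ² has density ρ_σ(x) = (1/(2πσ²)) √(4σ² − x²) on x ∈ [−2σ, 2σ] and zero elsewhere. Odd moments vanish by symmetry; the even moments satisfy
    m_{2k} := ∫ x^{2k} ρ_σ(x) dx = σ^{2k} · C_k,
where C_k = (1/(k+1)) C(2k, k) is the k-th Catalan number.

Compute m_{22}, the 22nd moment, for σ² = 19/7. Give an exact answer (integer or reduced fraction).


By the scaled semicircle moment identity, m_{2k} = σ^{2k} · C_k with k = 11.
C_11 = (1/(k+1)) · C(2k, k) = (1/12) · C(22, 11) = (1/12) · 705432 = 58786.
σ^{2k} = (σ²)^k = (19/7)^11 = 116490258898219/1977326743.

Therefore m_{22} = σ^{22} · C_11 = (116490258898219/1977326743) · 58786 = 978285194227243162/282475249.


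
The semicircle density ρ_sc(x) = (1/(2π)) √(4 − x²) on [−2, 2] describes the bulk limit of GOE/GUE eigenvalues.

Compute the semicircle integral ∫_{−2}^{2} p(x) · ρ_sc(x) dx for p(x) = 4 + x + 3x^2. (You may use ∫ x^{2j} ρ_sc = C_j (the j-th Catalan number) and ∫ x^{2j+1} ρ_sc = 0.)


Write p(x) = Σ a_i x^i, split into monomials and integrate each against ρ_sc separately.
Using ∫ x^{2j} ρ_sc = C_j = (1/(j+1)) C(2j, j) (Catalan numbers) and ∫ x^{2j+1} ρ_sc = 0 (odd monomials vanish by symmetry):
  i = 0 (even): a_0 · C_{0} = 4 · 1 = 4
  i = 1 (odd): ∫ x^1 ρ_sc = 0 (vanishes)
  i = 2 (even): a_2 · C_{1} = 3 · 1 = 3

Summing the contributions: ∫_{−2}^{2} p(x) ρ_sc(x) dx = 4 + 3 = 7.


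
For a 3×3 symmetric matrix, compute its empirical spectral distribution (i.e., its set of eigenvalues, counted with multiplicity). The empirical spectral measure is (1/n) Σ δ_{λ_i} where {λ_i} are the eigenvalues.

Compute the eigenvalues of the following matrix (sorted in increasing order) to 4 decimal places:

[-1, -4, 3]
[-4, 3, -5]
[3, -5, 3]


Since M is real symmetric, all three eigenvalues are real; they are the roots of det(λI − M) = λ³ − (tr M) λ² + s λ − det M, where s is the sum of the principal 2×2 minors.
tr M = -1 + 3 + 3 = 5.
s = ((-1)·3 − (-4)²) + ((-1)·3 − 3²) + (3·3 − (-5)²) = -19 + (-12) + (-16) = -47.
det M (expand along row 1) = (-1)·(-16) − (-4)·3 + 3·11 = 61.
Characteristic polynomial: λ³ − 5λ² − 47λ − 61 = 0.
Substitute λ = y + (tr M)/3 = y + 1.666667 to remove the quadratic term: y³ + p·y + q = 0 with p = s − (tr M)²/3 = -55.333333 and q = −2(tr M)³/27 + (tr M)·s/3 − det M = -148.592593.
Three real roots ⇒ use the trigonometric (Viète) form: r = 2√(−p/3) = 8.589399, φ = arccos(3q/(p·r)) = arccos(0.937926) = 0.354194 rad.
y_k = r·cos(φ/3 − 2πk/3) for k = 0, 1, 2 gives y = 8.529604, -3.388602, -5.141002.
λ_k = y_k + 1.666667 gives λ = 10.1963, -1.7219, -3.4743 (check: the sum is 5.0000 = tr M).

Eigenvalues sorted in increasing order: [-3.4743, -1.7219, 10.1963].
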